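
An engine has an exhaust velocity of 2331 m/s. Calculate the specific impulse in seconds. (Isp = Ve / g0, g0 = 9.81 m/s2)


Isp = Ve / g0 = 2331 / 9.81 = 237.6 s

237.6 s


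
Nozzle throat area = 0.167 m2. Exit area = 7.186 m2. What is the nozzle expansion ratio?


AR = 7.186 / 0.167 = 43.0

43.0


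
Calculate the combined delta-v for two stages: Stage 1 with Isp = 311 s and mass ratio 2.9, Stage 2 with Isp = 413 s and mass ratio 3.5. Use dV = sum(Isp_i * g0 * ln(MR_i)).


dV1 = 311 * 9.81 * ln(2.9) = 3248.3 m/s
dV2 = 413 * 9.81 * ln(3.5) = 5075.6 m/s
Total dV = 3248.3 + 5075.6 = 8323.9 m/s ~ 8324 m/s

8324 m/s


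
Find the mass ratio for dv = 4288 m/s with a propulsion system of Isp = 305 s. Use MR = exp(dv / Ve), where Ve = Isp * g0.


Ve = 305 * 9.81 = 2992.05 m/s
MR = exp(4288 / 2992.05) = 4.192

4.192


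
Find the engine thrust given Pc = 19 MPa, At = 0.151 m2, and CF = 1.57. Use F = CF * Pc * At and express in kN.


F = 1.57 * 19e6 * 0.151 = 4.5043e+06 N = 4504.3 kN

4504.3 kN


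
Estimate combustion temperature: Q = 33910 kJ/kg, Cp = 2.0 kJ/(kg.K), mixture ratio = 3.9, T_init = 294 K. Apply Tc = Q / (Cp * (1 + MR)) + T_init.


Tc = 33910 / (2.0 * (1 + 3.9)) + 294 = 3754 K

3754 K


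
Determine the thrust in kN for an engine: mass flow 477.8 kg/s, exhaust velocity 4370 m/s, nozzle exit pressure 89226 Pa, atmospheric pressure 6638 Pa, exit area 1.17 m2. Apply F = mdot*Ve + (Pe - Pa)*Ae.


F = 477.8 * 4370 + (89226 - 6638) * 1.17 = 2.1846e+06 N = 2184.6 kN

2184.6 kN


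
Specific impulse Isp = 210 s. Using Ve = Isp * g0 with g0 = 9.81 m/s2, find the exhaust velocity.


Ve = Isp * g0 = 210 * 9.81 = 2060.1 m/s

2060.1 m/s


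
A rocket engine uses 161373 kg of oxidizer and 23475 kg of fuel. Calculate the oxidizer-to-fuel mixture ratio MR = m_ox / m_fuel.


MR = 161373 / 23475 = 6.87

6.87


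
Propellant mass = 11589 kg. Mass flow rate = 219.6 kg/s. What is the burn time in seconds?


tb = 11589 / 219.6 = 52.8 s

52.8 s


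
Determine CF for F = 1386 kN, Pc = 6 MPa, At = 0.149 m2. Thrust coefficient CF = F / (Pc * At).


CF = 1386000 / (6e6 * 0.149) = 1.55

1.55


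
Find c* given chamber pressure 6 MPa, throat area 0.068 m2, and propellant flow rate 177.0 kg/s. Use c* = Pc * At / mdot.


c* = 6e6 * 0.068 / 177.0 = 2305 m/s

2305 m/s


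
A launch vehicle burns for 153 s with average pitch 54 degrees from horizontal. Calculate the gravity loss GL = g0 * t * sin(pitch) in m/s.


GL = 9.81 * 153 * sin(54 deg) = 1214 m/s

1214 m/s


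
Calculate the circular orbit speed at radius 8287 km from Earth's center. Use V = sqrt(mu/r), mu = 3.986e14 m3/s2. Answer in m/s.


V = sqrt(3.986e14 / 8287000) = 6935 m/s

6935 m/s


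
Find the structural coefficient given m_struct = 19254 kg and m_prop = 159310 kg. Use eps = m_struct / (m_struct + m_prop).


eps = 19254 / (19254 + 159310) = 0.1078

0.1078


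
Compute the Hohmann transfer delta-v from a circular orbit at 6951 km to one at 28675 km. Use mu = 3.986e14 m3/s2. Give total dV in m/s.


V1 = sqrt(mu/r1) = 7572.6 m/s
dV1 = V1*(sqrt(2*r2/(r1+r2)) - 1) = 2035.29 m/s
V2 = sqrt(mu/r2) = 3728.35 m/s
dV2 = V2*(1 - sqrt(2*r1/(r1+r2))) = 1399.34 m/s
Total dV = 3435 m/s

3435 m/s


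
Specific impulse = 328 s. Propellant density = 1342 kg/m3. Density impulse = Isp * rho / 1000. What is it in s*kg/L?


rho*Isp = 328 * 1342 / 1000 = 440 s*kg/L

440 s*kg/L


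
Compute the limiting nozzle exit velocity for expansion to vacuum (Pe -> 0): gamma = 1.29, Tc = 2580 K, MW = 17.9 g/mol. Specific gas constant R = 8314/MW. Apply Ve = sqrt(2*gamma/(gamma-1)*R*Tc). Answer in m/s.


R = 8314 / 17.9 = 464.47 J/(kg.K)
Ve = sqrt(2 * 1.29 / (1.29 - 1) * 464.47 * 2580) = 3265 m/s

3265 m/s


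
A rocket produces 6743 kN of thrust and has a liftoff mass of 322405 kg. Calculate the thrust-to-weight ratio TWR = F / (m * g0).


TWR = 6743000 / (322405 * 9.81) = 2.13

2.13


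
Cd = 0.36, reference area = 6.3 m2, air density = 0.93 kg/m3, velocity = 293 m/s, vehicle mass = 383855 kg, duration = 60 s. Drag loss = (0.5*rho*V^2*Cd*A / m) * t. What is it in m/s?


D = 0.5 * 0.93 * 293^2 * 0.36 * 6.3 = 90538.07 N
a = 90538.07 / 383855 = 0.2359 m/s2
dV = 0.2359 * 60 = 14.2 m/s

14.2 m/s


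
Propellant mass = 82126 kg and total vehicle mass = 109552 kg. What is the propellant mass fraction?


PMF = 82126 / 109552 = 0.75

0.75


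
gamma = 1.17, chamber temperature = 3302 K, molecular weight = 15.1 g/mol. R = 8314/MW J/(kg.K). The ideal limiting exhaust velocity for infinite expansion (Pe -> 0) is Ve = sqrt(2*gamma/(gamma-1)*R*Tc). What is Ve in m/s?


R = 8314 / 15.1 = 550.6 J/(kg.K)
Ve = sqrt(2 * 1.17 / (1.17 - 1) * 550.6 * 3302) = 5003 m/s

5003 m/s


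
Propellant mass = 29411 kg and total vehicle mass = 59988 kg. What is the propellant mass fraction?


PMF = 29411 / 59988 = 0.49

0.49


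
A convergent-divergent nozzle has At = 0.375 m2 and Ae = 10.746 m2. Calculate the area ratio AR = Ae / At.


AR = 10.746 / 0.375 = 28.7

28.7


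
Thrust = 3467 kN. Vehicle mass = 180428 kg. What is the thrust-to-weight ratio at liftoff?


TWR = 3467000 / (180428 * 9.81) = 1.96

1.96


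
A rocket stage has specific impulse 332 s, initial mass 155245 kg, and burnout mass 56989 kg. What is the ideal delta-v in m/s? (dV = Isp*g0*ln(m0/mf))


Ve = 332 * 9.81 = 3256.92 m/s
dV = 3256.92 * ln(155245/56989) = 3264 m/s

3264 m/s


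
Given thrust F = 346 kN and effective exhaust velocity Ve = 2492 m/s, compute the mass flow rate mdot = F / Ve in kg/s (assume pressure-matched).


mdot = F / Ve = 346000 / 2492 = 138.8 kg/s

138.8 kg/s


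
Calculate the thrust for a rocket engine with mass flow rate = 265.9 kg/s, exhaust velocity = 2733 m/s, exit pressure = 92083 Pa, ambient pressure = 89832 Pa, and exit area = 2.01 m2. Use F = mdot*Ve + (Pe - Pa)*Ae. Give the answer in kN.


F = 265.9 * 2733 + (92083 - 89832) * 2.01 = 731229.0 N = 731.2 kN

731.2 kN


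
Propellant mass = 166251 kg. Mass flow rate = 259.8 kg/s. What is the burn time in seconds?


tb = 166251 / 259.8 = 639.9 s

639.9 s


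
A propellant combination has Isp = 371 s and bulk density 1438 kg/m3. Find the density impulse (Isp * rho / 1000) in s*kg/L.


rho*Isp = 371 * 1438 / 1000 = 533 s*kg/L

533 s*kg/L


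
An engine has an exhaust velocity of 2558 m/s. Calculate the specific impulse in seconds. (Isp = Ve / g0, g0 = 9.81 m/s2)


Isp = Ve / g0 = 2558 / 9.81 = 260.8 s

260.8 s


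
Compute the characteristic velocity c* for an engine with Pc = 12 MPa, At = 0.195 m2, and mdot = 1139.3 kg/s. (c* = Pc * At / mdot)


c* = 12e6 * 0.195 / 1139.3 = 2054 m/s

2054 m/s


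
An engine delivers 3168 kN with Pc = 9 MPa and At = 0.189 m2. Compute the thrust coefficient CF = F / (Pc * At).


CF = 3168000 / (9e6 * 0.189) = 1.86

1.86


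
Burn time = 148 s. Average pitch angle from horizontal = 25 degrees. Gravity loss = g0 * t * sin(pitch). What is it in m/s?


GL = 9.81 * 148 * sin(25 deg) = 614 m/s

614 m/s


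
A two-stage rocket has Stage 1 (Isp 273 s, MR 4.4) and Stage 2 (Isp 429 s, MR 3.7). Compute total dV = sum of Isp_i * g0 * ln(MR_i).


dV1 = 273 * 9.81 * ln(4.4) = 3967.9 m/s
dV2 = 429 * 9.81 * ln(3.7) = 5506.1 m/s
Total dV = 3967.9 + 5506.1 = 9474.0 m/s ~ 9474 m/s

9474 m/s


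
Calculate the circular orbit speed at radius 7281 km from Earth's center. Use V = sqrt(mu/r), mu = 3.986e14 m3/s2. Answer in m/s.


V = sqrt(3.986e14 / 7281000) = 7399 m/s

7399 m/s


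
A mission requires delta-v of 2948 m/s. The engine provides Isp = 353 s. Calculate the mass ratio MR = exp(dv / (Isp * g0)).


Ve = 353 * 9.81 = 3462.93 m/s
MR = exp(2948 / 3462.93) = 2.343

2.343


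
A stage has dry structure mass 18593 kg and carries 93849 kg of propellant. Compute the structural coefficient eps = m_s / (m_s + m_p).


eps = 18593 / (18593 + 93849) = 0.1654

0.1654


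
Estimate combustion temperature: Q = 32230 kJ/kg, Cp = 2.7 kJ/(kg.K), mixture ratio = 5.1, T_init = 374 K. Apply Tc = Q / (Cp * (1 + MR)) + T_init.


Tc = 32230 / (2.7 * (1 + 5.1)) + 374 = 2331 K

2331 K


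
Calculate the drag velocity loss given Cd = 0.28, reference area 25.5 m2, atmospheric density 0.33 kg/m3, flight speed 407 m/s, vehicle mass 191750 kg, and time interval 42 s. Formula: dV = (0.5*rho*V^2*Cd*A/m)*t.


D = 0.5 * 0.33 * 407^2 * 0.28 * 25.5 = 195151.09 N
a = 195151.09 / 191750 = 1.0177 m/s2
dV = 1.0177 * 42 = 42.7 m/s

42.7 m/s


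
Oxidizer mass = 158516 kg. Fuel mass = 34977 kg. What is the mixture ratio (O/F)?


MR = 158516 / 34977 = 4.53

4.53


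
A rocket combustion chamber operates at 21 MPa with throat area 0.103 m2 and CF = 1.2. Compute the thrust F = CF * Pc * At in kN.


F = 1.2 * 21e6 * 0.103 = 2.5956e+06 N = 2595.6 kN

2595.6 kN


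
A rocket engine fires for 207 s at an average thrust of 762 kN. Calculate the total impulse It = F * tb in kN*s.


It = 762 * 207 = 157734 kN*s

157734 kN*s


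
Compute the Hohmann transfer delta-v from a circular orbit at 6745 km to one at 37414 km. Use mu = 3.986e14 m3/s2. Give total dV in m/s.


V1 = sqrt(mu/r1) = 7687.37 m/s
dV1 = V1*(sqrt(2*r2/(r1+r2)) - 1) = 2319.55 m/s
V2 = sqrt(mu/r2) = 3264.01 m/s
dV2 = V2*(1 - sqrt(2*r1/(r1+r2))) = 1459.96 m/s
Total dV = 3780 m/s

3780 m/s


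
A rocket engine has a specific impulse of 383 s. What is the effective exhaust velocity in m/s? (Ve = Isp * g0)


Ve = Isp * g0 = 383 * 9.81 = 3757.2 m/s

3757.2 m/s


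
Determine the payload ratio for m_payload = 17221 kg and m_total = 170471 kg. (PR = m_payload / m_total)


PR = 17221 / 170471 = 0.101

0.101


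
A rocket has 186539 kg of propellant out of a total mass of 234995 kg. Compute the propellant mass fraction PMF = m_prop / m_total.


PMF = 186539 / 234995 = 0.794

0.794


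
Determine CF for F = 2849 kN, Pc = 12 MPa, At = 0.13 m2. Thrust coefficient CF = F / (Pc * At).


CF = 2849000 / (12e6 * 0.13) = 1.83

1.83


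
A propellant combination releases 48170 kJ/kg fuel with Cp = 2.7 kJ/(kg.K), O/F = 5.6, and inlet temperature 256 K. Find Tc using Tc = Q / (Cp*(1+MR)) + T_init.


Tc = 48170 / (2.7 * (1 + 5.6)) + 256 = 2959 K

2959 K


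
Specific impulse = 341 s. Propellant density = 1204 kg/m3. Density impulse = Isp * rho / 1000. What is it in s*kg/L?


rho*Isp = 341 * 1204 / 1000 = 411 s*kg/L

411 s*kg/L


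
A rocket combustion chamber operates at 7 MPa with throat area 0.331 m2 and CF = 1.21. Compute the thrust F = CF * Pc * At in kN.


F = 1.21 * 7e6 * 0.331 = 2.8036e+06 N = 2803.6 kN

2803.6 kN


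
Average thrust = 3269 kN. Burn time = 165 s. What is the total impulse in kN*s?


It = 3269 * 165 = 539385 kN*s

539385 kN*s


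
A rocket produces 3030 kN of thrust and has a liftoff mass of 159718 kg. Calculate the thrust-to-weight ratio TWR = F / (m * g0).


TWR = 3030000 / (159718 * 9.81) = 1.93

1.93


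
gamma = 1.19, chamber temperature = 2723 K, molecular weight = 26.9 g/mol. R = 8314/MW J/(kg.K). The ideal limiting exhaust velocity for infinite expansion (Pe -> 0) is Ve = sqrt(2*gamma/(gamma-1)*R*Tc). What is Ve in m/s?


R = 8314 / 26.9 = 309.07 J/(kg.K)
Ve = sqrt(2 * 1.19 / (1.19 - 1) * 309.07 * 2723) = 3247 m/s

3247 m/s


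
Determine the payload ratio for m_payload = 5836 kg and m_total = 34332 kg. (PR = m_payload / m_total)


PR = 5836 / 34332 = 0.17

0.17


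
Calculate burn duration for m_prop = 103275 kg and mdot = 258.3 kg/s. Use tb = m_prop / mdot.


tb = 103275 / 258.3 = 399.8 s

399.8 s


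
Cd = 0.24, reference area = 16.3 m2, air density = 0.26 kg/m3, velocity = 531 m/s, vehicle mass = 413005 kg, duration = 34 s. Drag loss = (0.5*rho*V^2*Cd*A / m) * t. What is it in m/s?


D = 0.5 * 0.26 * 531^2 * 0.24 * 16.3 = 143394.09 N
a = 143394.09 / 413005 = 0.3472 m/s2
dV = 0.3472 * 34 = 11.8 m/s

11.8 m/s


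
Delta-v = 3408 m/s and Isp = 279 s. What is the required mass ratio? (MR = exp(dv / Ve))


Ve = 279 * 9.81 = 2736.99 m/s
MR = exp(3408 / 2736.99) = 3.474

3.474


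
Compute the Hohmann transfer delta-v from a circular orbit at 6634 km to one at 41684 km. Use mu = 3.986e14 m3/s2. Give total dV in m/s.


V1 = sqrt(mu/r1) = 7751.41 m/s
dV1 = V1*(sqrt(2*r2/(r1+r2)) - 1) = 2430.42 m/s
V2 = sqrt(mu/r2) = 3092.32 m/s
dV2 = V2*(1 - sqrt(2*r1/(r1+r2))) = 1471.88 m/s
Total dV = 3902 m/s

3902 m/s


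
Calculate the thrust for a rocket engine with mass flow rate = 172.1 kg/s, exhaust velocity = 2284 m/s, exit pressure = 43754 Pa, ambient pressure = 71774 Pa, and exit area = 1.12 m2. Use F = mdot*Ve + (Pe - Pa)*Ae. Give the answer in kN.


F = 172.1 * 2284 + (43754 - 71774) * 1.12 = 361694.0 N = 361.7 kN

361.7 kN


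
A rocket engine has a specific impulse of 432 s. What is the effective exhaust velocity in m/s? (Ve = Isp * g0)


Ve = Isp * g0 = 432 * 9.81 = 4237.9 m/s

4237.9 m/s


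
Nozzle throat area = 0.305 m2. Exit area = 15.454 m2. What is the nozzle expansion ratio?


AR = 15.454 / 0.305 = 50.7

50.7


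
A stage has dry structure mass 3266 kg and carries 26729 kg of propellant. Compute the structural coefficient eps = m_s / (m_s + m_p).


eps = 3266 / (3266 + 26729) = 0.1089

0.1089


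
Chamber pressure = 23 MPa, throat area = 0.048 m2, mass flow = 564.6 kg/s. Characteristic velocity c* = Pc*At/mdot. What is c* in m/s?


c* = 23e6 * 0.048 / 564.6 = 1955 m/s

1955 m/s


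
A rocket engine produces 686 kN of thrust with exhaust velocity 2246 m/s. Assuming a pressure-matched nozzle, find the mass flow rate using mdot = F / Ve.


mdot = F / Ve = 686000 / 2246 = 305.4 kg/s

305.4 kg/s


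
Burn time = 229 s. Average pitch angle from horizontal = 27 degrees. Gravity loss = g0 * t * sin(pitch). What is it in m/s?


GL = 9.81 * 229 * sin(27 deg) = 1020 m/s

1020 m/s


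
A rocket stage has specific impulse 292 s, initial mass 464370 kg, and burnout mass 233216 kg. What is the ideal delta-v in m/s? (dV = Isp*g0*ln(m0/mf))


Ve = 292 * 9.81 = 2864.52 m/s
dV = 2864.52 * ln(464370/233216) = 1973 m/s

1973 m/s


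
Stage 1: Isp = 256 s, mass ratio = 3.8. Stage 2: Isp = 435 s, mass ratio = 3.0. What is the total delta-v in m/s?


dV1 = 256 * 9.81 * ln(3.8) = 3352.7 m/s
dV2 = 435 * 9.81 * ln(3.0) = 4688.2 m/s
Total dV = 3352.7 + 4688.2 = 8040.9 m/s ~ 8041 m/s

8041 m/s


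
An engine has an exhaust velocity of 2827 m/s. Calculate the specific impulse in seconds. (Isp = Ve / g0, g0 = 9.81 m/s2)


Isp = Ve / g0 = 2827 / 9.81 = 288.2 s

288.2 s


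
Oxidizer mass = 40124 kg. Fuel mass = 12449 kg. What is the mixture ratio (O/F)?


MR = 40124 / 12449 = 3.22

3.22


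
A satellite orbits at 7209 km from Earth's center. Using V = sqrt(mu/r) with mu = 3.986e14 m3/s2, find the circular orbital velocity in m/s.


V = sqrt(3.986e14 / 7209000) = 7436 m/s

7436 m/s


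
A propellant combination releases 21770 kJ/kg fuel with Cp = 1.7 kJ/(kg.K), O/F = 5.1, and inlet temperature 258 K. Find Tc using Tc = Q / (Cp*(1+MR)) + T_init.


Tc = 21770 / (1.7 * (1 + 5.1)) + 258 = 2357 K

2357 K


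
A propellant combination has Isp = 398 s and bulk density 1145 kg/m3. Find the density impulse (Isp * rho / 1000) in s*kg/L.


rho*Isp = 398 * 1145 / 1000 = 456 s*kg/L

456 s*kg/L


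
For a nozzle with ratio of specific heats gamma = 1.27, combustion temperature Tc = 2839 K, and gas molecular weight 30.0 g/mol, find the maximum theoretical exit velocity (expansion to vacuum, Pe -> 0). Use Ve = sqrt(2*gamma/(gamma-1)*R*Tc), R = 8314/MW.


R = 8314 / 30.0 = 277.13 J/(kg.K)
Ve = sqrt(2 * 1.27 / (1.27 - 1) * 277.13 * 2839) = 2721 m/s

2721 m/s


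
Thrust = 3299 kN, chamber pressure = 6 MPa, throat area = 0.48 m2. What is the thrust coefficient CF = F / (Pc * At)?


CF = 3299000 / (6e6 * 0.48) = 1.15

1.15


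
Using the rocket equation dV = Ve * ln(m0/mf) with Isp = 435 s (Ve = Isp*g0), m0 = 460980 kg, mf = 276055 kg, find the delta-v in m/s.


Ve = 435 * 9.81 = 4267.35 m/s
dV = 4267.35 * ln(460980/276055) = 2188 m/s

2188 m/s


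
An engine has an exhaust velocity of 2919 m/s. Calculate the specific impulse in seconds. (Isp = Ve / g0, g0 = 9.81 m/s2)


Isp = Ve / g0 = 2919 / 9.81 = 297.6 s

297.6 s


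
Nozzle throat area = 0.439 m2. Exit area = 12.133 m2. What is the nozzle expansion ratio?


AR = 12.133 / 0.439 = 27.6

27.6


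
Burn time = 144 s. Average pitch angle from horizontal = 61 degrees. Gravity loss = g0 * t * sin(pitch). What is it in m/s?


GL = 9.81 * 144 * sin(61 deg) = 1236 m/s

1236 m/s


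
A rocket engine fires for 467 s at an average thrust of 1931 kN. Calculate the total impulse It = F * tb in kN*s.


It = 1931 * 467 = 901777 kN*s

901777 kN*s


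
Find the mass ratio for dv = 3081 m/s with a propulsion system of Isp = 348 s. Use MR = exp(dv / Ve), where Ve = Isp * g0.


Ve = 348 * 9.81 = 3413.88 m/s
MR = exp(3081 / 3413.88) = 2.466

2.466


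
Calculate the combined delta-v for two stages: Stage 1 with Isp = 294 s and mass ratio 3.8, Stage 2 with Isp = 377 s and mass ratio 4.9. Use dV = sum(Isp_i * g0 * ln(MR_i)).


dV1 = 294 * 9.81 * ln(3.8) = 3850.3 m/s
dV2 = 377 * 9.81 * ln(4.9) = 5877.6 m/s
Total dV = 3850.3 + 5877.6 = 9727.9 m/s ~ 9728 m/s

9728 m/s


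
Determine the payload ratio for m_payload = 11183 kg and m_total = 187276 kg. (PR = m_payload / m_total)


PR = 11183 / 187276 = 0.0597

0.0597


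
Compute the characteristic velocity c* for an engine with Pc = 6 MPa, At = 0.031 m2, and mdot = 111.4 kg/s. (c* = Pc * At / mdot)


c* = 6e6 * 0.031 / 111.4 = 1670 m/s

1670 m/s


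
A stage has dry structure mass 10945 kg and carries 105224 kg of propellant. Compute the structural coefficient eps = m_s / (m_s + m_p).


eps = 10945 / (10945 + 105224) = 0.0942

0.0942


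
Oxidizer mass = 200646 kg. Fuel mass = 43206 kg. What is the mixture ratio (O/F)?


MR = 200646 / 43206 = 4.64

4.64


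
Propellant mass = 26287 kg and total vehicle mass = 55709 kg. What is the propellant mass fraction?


PMF = 26287 / 55709 = 0.472

0.472


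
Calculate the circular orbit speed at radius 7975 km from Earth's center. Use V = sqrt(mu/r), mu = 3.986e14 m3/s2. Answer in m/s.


V = sqrt(3.986e14 / 7975000) = 7070 m/s

7070 m/s


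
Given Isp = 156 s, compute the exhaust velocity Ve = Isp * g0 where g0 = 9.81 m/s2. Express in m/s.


Ve = Isp * g0 = 156 * 9.81 = 1530.4 m/s

1530.4 m/s


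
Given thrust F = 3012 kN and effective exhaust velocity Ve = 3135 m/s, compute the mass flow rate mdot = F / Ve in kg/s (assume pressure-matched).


mdot = F / Ve = 3012000 / 3135 = 960.8 kg/s

960.8 kg/s


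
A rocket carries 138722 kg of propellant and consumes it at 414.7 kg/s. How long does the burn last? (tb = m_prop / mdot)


tb = 138722 / 414.7 = 334.5 s

334.5 s


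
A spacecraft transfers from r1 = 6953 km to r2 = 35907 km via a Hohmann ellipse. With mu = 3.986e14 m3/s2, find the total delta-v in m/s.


V1 = sqrt(mu/r1) = 7571.51 m/s
dV1 = V1*(sqrt(2*r2/(r1+r2)) - 1) = 2229.28 m/s
V2 = sqrt(mu/r2) = 3331.8 m/s
dV2 = V2*(1 - sqrt(2*r1/(r1+r2))) = 1433.99 m/s
Total dV = 3663 m/s

3663 m/s


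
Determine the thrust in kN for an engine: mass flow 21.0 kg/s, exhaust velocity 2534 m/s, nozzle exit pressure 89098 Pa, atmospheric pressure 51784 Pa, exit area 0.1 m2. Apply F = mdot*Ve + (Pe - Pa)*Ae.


F = 21.0 * 2534 + (89098 - 51784) * 0.1 = 56945.0 N = 56.9 kN

56.9 kN


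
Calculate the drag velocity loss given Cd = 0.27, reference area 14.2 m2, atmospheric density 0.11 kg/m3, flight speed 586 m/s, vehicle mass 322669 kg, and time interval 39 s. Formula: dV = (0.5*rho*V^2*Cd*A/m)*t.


D = 0.5 * 0.11 * 586^2 * 0.27 * 14.2 = 72411.91 N
a = 72411.91 / 322669 = 0.2244 m/s2
dV = 0.2244 * 39 = 8.8 m/s

8.8 m/s


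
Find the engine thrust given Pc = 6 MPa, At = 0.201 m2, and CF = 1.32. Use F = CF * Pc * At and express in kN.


F = 1.32 * 6e6 * 0.201 = 1.5919e+06 N = 1591.9 kN

1591.9 kN


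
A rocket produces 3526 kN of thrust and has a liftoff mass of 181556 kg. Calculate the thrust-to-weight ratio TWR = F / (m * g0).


TWR = 3526000 / (181556 * 9.81) = 1.98

1.98


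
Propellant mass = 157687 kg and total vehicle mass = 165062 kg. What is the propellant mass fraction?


PMF = 157687 / 165062 = 0.955

0.955


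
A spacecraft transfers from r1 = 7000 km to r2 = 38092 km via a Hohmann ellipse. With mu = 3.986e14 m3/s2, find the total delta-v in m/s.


V1 = sqrt(mu/r1) = 7546.05 m/s
dV1 = V1*(sqrt(2*r2/(r1+r2)) - 1) = 2262.43 m/s
V2 = sqrt(mu/r2) = 3234.83 m/s
dV2 = V2*(1 - sqrt(2*r1/(r1+r2))) = 1432.37 m/s
Total dV = 3695 m/s

3695 m/s


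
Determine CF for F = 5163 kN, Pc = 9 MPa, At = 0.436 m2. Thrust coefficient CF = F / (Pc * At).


CF = 5163000 / (9e6 * 0.436) = 1.32

1.32


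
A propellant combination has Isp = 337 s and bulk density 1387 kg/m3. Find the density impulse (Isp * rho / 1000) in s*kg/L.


rho*Isp = 337 * 1387 / 1000 = 467 s*kg/L

467 s*kg/L


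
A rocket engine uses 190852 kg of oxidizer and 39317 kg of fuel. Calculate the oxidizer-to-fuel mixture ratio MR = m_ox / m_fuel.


MR = 190852 / 39317 = 4.85

4.85


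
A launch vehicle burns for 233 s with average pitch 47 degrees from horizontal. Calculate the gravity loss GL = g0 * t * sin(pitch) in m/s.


GL = 9.81 * 233 * sin(47 deg) = 1672 m/s

1672 m/s


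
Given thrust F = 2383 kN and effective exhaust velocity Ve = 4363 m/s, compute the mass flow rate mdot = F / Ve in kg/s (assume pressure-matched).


mdot = F / Ve = 2383000 / 4363 = 546.2 kg/s

546.2 kg/s


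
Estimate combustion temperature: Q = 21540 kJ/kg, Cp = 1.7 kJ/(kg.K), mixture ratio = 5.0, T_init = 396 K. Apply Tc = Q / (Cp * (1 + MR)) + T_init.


Tc = 21540 / (1.7 * (1 + 5.0)) + 396 = 2508 K

2508 K


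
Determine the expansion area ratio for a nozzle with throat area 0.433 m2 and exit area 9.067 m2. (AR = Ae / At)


AR = 9.067 / 0.433 = 20.9

20.9


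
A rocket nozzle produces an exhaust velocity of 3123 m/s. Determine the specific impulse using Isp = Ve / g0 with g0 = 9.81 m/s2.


Isp = Ve / g0 = 3123 / 9.81 = 318.3 s

318.3 s


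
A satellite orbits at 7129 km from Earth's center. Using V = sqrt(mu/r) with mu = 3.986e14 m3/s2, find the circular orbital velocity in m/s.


V = sqrt(3.986e14 / 7129000) = 7477 m/s

7477 m/s


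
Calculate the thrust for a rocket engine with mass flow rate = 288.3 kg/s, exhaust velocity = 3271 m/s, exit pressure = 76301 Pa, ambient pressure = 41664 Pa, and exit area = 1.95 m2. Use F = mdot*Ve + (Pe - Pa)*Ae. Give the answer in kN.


F = 288.3 * 3271 + (76301 - 41664) * 1.95 = 1.0106e+06 N = 1010.6 kN

1010.6 kN


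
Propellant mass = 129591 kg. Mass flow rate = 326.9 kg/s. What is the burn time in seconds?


tb = 129591 / 326.9 = 396.4 s

396.4 s


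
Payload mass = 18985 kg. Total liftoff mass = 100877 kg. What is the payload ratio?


PR = 18985 / 100877 = 0.1882

0.1882


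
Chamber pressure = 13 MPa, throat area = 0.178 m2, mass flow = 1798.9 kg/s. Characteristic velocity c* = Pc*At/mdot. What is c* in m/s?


c* = 13e6 * 0.178 / 1798.9 = 1286 m/s

1286 m/s


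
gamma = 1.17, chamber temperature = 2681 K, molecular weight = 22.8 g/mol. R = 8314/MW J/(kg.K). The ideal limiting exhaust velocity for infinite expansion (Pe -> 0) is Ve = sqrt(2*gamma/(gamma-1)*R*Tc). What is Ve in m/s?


R = 8314 / 22.8 = 364.65 J/(kg.K)
Ve = sqrt(2 * 1.17 / (1.17 - 1) * 364.65 * 2681) = 3668 m/s

3668 m/s


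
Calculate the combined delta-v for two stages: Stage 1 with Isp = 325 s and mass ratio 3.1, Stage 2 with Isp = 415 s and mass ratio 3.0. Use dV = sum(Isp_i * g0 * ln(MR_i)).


dV1 = 325 * 9.81 * ln(3.1) = 3607.2 m/s
dV2 = 415 * 9.81 * ln(3.0) = 4472.6 m/s
Total dV = 3607.2 + 4472.6 = 8079.8 m/s ~ 8080 m/s

8080 m/s


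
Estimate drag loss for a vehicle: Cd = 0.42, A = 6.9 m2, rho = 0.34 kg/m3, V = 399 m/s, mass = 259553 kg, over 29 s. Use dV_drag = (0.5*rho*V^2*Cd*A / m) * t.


D = 0.5 * 0.34 * 399^2 * 0.42 * 6.9 = 78431.96 N
a = 78431.96 / 259553 = 0.3022 m/s2
dV = 0.3022 * 29 = 8.8 m/s

8.8 m/s


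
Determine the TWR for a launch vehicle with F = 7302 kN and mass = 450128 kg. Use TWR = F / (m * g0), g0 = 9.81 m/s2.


TWR = 7302000 / (450128 * 9.81) = 1.65

1.65


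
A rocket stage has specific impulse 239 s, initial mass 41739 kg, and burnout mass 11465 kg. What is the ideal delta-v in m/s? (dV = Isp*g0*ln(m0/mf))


Ve = 239 * 9.81 = 2344.59 m/s
dV = 2344.59 * ln(41739/11465) = 3030 m/s

3030 m/s


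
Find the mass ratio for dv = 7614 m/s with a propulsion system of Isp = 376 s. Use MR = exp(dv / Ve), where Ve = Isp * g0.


Ve = 376 * 9.81 = 3688.56 m/s
MR = exp(7614 / 3688.56) = 7.879

7.879


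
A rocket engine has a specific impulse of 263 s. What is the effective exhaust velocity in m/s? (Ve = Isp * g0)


Ve = Isp * g0 = 263 * 9.81 = 2580.0 m/s

2580.0 m/s


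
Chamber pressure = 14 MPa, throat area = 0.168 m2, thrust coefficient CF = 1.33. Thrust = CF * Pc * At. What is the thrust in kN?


F = 1.33 * 14e6 * 0.168 = 3.1282e+06 N = 3128.2 kN

3128.2 kN


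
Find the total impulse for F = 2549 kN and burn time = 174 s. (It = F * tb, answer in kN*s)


It = 2549 * 174 = 443526 kN*s

443526 kN*s


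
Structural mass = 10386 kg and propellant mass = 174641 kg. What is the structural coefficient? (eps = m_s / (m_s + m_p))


eps = 10386 / (10386 + 174641) = 0.0561

0.0561


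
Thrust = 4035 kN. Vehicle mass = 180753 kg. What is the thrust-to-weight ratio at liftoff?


TWR = 4035000 / (180753 * 9.81) = 2.28

2.28


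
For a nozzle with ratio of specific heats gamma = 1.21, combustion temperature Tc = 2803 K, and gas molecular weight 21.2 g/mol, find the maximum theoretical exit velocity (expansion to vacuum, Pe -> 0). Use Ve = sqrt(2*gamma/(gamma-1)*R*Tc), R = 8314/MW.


R = 8314 / 21.2 = 392.17 J/(kg.K)
Ve = sqrt(2 * 1.21 / (1.21 - 1) * 392.17 * 2803) = 3559 m/s

3559 m/s


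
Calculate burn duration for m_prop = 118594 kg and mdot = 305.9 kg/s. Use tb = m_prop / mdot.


tb = 118594 / 305.9 = 387.7 s

387.7 s


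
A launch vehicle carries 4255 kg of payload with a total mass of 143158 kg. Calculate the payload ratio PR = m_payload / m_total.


PR = 4255 / 143158 = 0.0297

0.0297


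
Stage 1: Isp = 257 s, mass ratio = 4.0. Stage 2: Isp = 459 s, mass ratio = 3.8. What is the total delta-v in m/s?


dV1 = 257 * 9.81 * ln(4.0) = 3495.1 m/s
dV2 = 459 * 9.81 * ln(3.8) = 6011.2 m/s
Total dV = 3495.1 + 6011.2 = 9506.3 m/s ~ 9506 m/s

9506 m/s


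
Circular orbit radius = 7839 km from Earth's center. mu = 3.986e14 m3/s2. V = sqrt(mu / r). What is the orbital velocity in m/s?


V = sqrt(3.986e14 / 7839000) = 7131 m/s

7131 m/s


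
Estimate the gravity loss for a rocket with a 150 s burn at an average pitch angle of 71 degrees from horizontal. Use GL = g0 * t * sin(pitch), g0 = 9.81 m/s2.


GL = 9.81 * 150 * sin(71 deg) = 1391 m/s

1391 m/s


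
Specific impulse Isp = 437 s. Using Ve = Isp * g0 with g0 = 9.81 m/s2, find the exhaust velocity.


Ve = Isp * g0 = 437 * 9.81 = 4287.0 m/s

4287.0 m/s


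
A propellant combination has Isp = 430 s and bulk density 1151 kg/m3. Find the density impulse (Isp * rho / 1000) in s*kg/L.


rho*Isp = 430 * 1151 / 1000 = 495 s*kg/L

495 s*kg/L


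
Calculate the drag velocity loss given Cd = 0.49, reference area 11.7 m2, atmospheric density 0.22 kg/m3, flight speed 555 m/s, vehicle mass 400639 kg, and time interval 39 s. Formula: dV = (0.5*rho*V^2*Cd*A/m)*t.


D = 0.5 * 0.22 * 555^2 * 0.49 * 11.7 = 194249.81 N
a = 194249.81 / 400639 = 0.4848 m/s2
dV = 0.4848 * 39 = 18.9 m/s

18.9 m/s


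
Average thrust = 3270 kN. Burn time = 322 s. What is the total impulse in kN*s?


It = 3270 * 322 = 1052940 kN*s

1052940 kN*s


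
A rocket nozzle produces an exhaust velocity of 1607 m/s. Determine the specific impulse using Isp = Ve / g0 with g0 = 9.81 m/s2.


Isp = Ve / g0 = 1607 / 9.81 = 163.8 s

163.8 s


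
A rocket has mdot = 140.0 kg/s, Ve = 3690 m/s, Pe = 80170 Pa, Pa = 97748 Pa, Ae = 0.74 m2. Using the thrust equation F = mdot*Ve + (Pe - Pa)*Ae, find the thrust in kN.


F = 140.0 * 3690 + (80170 - 97748) * 0.74 = 503592.0 N = 503.6 kN

503.6 kN


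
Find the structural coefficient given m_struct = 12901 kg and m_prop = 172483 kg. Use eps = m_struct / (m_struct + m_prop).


eps = 12901 / (12901 + 172483) = 0.0696

0.0696


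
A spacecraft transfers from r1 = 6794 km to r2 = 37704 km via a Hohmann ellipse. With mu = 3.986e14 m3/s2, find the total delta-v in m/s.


V1 = sqrt(mu/r1) = 7659.6 m/s
dV1 = V1*(sqrt(2*r2/(r1+r2)) - 1) = 2311.53 m/s
V2 = sqrt(mu/r2) = 3251.43 m/s
dV2 = V2*(1 - sqrt(2*r1/(r1+r2))) = 1454.71 m/s
Total dV = 3766 m/s

3766 m/s


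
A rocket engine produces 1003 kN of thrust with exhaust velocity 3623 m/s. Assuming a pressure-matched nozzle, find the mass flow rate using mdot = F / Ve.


mdot = F / Ve = 1003000 / 3623 = 276.8 kg/s

276.8 kg/s


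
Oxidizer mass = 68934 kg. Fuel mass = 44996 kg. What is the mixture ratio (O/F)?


MR = 68934 / 44996 = 1.53

1.53


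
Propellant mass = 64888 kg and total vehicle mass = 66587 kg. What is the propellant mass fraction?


PMF = 64888 / 66587 = 0.974

0.974


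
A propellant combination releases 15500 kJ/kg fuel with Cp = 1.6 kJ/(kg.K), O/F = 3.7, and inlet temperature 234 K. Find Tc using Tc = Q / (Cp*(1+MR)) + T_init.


Tc = 15500 / (1.6 * (1 + 3.7)) + 234 = 2295 K

2295 K


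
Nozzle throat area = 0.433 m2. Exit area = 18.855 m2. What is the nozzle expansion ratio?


AR = 18.855 / 0.433 = 43.5

43.5


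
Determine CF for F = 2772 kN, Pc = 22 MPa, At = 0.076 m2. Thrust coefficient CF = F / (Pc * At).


CF = 2772000 / (22e6 * 0.076) = 1.66

1.66


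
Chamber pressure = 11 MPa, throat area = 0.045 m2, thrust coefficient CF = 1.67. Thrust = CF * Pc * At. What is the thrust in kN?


F = 1.67 * 11e6 * 0.045 = 826650.0 N = 826.6 kN

826.6 kN


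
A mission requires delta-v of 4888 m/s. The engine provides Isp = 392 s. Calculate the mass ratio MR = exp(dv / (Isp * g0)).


Ve = 392 * 9.81 = 3845.52 m/s
MR = exp(4888 / 3845.52) = 3.565

3.565


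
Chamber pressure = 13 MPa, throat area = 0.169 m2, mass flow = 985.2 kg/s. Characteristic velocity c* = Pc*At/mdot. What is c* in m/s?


c* = 13e6 * 0.169 / 985.2 = 2230 m/s

2230 m/s


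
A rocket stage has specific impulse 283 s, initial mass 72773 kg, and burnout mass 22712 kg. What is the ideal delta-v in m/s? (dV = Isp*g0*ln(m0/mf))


Ve = 283 * 9.81 = 2776.23 m/s
dV = 2776.23 * ln(72773/22712) = 3233 m/s

3233 m/s


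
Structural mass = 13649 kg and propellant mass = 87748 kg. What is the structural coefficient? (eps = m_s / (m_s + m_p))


eps = 13649 / (13649 + 87748) = 0.1346

0.1346


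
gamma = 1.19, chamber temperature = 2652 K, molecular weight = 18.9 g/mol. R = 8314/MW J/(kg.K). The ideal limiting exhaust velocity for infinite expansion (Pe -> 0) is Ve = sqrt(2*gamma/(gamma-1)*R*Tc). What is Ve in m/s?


R = 8314 / 18.9 = 439.89 J/(kg.K)
Ve = sqrt(2 * 1.19 / (1.19 - 1) * 439.89 * 2652) = 3823 m/s

3823 m/s


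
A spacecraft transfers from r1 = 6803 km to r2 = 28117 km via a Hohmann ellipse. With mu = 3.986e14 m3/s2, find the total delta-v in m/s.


V1 = sqrt(mu/r1) = 7654.53 m/s
dV1 = V1*(sqrt(2*r2/(r1+r2)) - 1) = 2059.08 m/s
V2 = sqrt(mu/r2) = 3765.17 m/s
dV2 = V2*(1 - sqrt(2*r1/(r1+r2))) = 1414.93 m/s
Total dV = 3474 m/s

3474 m/s


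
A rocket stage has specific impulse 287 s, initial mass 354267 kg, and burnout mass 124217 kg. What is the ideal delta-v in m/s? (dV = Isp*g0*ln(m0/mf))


Ve = 287 * 9.81 = 2815.47 m/s
dV = 2815.47 * ln(354267/124217) = 2951 m/s

2951 m/s


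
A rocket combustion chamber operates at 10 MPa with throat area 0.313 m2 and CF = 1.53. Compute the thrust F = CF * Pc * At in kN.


F = 1.53 * 10e6 * 0.313 = 4.7889e+06 N = 4788.9 kN

4788.9 kN


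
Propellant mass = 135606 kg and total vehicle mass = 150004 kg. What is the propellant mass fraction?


PMF = 135606 / 150004 = 0.904

0.904


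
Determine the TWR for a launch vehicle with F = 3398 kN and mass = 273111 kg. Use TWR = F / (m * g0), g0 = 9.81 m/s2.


TWR = 3398000 / (273111 * 9.81) = 1.27

1.27


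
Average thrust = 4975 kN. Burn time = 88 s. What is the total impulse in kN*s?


It = 4975 * 88 = 437800 kN*s

437800 kN*s


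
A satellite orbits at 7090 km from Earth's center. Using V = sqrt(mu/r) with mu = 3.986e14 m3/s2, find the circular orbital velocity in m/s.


V = sqrt(3.986e14 / 7090000) = 7498 m/s

7498 m/s


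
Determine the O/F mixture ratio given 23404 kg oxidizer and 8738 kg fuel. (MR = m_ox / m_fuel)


MR = 23404 / 8738 = 2.68

2.68


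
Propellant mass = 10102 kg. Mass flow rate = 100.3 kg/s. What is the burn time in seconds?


tb = 10102 / 100.3 = 100.7 s

100.7 s


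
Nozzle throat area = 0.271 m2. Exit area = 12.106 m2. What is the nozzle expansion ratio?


AR = 12.106 / 0.271 = 44.7

44.7


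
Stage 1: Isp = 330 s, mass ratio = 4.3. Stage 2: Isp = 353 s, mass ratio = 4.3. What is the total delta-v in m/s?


dV1 = 330 * 9.81 * ln(4.3) = 4722.0 m/s
dV2 = 353 * 9.81 * ln(4.3) = 5051.1 m/s
Total dV = 4722.0 + 5051.1 = 9773.1 m/s ~ 9773 m/s

9773 m/s


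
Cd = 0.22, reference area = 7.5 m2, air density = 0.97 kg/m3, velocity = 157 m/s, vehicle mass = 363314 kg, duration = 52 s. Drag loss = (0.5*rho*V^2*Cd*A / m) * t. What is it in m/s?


D = 0.5 * 0.97 * 157^2 * 0.22 * 7.5 = 19725.36 N
a = 19725.36 / 363314 = 0.0543 m/s2
dV = 0.0543 * 52 = 2.8 m/s

2.8 m/s


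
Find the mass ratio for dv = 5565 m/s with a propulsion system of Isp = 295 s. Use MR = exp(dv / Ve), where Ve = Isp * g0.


Ve = 295 * 9.81 = 2893.95 m/s
MR = exp(5565 / 2893.95) = 6.841

6.841


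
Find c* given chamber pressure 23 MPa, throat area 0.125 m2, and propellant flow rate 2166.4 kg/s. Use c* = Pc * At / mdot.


c* = 23e6 * 0.125 / 2166.4 = 1327 m/s

1327 m/s


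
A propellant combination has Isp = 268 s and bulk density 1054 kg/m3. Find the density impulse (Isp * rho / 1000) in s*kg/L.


rho*Isp = 268 * 1054 / 1000 = 282 s*kg/L

282 s*kg/L


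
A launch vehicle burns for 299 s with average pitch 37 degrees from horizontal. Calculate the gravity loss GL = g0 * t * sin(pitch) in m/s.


GL = 9.81 * 299 * sin(37 deg) = 1765 m/s

1765 m/s


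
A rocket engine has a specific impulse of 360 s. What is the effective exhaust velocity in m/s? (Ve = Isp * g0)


Ve = Isp * g0 = 360 * 9.81 = 3531.6 m/s

3531.6 m/s


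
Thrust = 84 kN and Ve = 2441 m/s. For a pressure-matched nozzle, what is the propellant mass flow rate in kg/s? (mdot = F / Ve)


mdot = F / Ve = 84000 / 2441 = 34.4 kg/s

34.4 kg/s


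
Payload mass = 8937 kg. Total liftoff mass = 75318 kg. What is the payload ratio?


PR = 8937 / 75318 = 0.1187

0.1187


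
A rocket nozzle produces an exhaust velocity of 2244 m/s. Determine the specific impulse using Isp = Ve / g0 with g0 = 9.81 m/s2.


Isp = Ve / g0 = 2244 / 9.81 = 228.7 s

228.7 s


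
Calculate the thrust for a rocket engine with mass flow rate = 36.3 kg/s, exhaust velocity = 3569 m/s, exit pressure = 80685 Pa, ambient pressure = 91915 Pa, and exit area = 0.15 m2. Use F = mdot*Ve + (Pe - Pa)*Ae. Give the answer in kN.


F = 36.3 * 3569 + (80685 - 91915) * 0.15 = 127870.0 N = 127.9 kN

127.9 kN


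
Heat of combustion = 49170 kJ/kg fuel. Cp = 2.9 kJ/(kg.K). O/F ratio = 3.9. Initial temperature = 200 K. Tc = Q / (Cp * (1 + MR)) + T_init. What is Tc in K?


Tc = 49170 / (2.9 * (1 + 3.9)) + 200 = 3660 K

3660 K


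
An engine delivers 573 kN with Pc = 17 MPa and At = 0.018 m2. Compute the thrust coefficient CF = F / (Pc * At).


CF = 573000 / (17e6 * 0.018) = 1.87

1.87


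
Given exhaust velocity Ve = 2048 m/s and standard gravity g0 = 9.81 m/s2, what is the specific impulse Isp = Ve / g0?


Isp = Ve / g0 = 2048 / 9.81 = 208.8 s

208.8 s


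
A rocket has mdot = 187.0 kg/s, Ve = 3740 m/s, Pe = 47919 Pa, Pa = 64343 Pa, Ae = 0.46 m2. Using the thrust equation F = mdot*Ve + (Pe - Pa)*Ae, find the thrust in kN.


F = 187.0 * 3740 + (47919 - 64343) * 0.46 = 691825.0 N = 691.8 kN

691.8 kN


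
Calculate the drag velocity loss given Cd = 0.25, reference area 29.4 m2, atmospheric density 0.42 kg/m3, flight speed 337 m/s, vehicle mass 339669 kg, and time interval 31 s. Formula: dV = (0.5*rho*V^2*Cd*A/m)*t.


D = 0.5 * 0.42 * 337^2 * 0.25 * 29.4 = 175293.75 N
a = 175293.75 / 339669 = 0.5161 m/s2
dV = 0.5161 * 31 = 16.0 m/s

16.0 m/s


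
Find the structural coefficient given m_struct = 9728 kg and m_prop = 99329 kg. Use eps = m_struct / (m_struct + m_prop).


eps = 9728 / (9728 + 99329) = 0.0892

0.0892


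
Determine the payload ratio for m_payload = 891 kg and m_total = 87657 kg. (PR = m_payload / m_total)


PR = 891 / 87657 = 0.0102

0.0102


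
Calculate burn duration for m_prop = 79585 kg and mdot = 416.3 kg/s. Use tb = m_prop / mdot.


tb = 79585 / 416.3 = 191.2 s

191.2 s


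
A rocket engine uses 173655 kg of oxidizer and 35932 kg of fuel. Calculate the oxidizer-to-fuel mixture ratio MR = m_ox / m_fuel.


MR = 173655 / 35932 = 4.83

4.83


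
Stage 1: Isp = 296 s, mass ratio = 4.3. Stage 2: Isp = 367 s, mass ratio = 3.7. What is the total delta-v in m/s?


dV1 = 296 * 9.81 * ln(4.3) = 4235.5 m/s
dV2 = 367 * 9.81 * ln(3.7) = 4710.4 m/s
Total dV = 4235.5 + 4710.4 = 8945.9 m/s ~ 8946 m/s

8946 m/s


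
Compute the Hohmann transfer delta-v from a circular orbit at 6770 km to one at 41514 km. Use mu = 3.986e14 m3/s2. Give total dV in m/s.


V1 = sqrt(mu/r1) = 7673.16 m/s
dV1 = V1*(sqrt(2*r2/(r1+r2)) - 1) = 2388.85 m/s
V2 = sqrt(mu/r2) = 3098.64 m/s
dV2 = V2*(1 - sqrt(2*r1/(r1+r2))) = 1457.75 m/s
Total dV = 3847 m/s

3847 m/s


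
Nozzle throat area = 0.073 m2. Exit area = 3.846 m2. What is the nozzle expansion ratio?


AR = 3.846 / 0.073 = 52.7

52.7


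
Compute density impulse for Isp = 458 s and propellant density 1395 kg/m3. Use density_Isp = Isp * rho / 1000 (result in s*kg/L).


rho*Isp = 458 * 1395 / 1000 = 639 s*kg/L

639 s*kg/L


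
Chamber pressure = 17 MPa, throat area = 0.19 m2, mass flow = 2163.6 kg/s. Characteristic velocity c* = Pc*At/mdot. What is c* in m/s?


c* = 17e6 * 0.19 / 2163.6 = 1493 m/s

1493 m/s


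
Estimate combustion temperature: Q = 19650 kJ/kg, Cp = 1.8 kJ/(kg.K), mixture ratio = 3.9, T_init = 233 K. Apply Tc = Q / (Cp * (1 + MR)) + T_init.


Tc = 19650 / (1.8 * (1 + 3.9)) + 233 = 2461 K

2461 K


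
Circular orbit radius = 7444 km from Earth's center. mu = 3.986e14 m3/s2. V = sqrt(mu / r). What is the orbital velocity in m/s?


V = sqrt(3.986e14 / 7444000) = 7318 m/s

7318 m/s


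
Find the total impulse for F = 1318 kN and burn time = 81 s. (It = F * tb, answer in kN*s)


It = 1318 * 81 = 106758 kN*s

106758 kN*s


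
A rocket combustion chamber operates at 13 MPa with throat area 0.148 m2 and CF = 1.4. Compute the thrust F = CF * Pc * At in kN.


F = 1.4 * 13e6 * 0.148 = 2.6936e+06 N = 2693.6 kN

2693.6 kN


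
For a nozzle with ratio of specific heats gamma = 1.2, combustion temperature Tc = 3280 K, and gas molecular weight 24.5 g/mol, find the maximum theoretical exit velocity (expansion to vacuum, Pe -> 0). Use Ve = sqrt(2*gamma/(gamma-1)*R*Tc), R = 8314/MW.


R = 8314 / 24.5 = 339.35 J/(kg.K)
Ve = sqrt(2 * 1.2 / (1.2 - 1) * 339.35 * 3280) = 3655 m/s

3655 m/s


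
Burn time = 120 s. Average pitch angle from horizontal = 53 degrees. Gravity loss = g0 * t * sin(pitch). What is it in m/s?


GL = 9.81 * 120 * sin(53 deg) = 940 m/s

940 m/s
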